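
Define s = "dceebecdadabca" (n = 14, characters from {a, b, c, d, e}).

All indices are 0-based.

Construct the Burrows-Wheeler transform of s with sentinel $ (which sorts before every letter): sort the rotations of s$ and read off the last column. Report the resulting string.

rank  rotation         last
    0  $dceebecdadabca  a
    1  a$dceebecdadabc  c
    2  abca$dceebecdad  d
    3  adabca$dceebecd  d
    4  bca$dceebecdada  a
    5  becdadabca$dcee  e
    6  ca$dceebecdadab  b
    7  cdadabca$dceebe  e
    8  ceebecdadabca$d  d
    9  dabca$dceebecda  a
   10  dadabca$dceebec  c
   11  dceebecdadabca$  $
   12  ebecdadabca$dce  e
   13  ecdadabca$dceeb  b
   14  eebecdadabca$dc  c

acddaebedac$ebc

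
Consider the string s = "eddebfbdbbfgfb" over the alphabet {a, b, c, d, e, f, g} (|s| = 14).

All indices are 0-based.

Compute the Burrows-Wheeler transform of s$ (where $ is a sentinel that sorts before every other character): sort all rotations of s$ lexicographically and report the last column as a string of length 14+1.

rank  rotation         last
    0  $eddebfbdbbfgfb  b
    1  b$eddebfbdbbfgf  f
    2  bbfgfb$eddebfbd  d
    3  bdbbfgfb$eddebf  f
    4  bfbdbbfgfb$edde  e
    5  bfgfb$eddebfbdb  b
    6  dbbfgfb$eddebfb  b
    7  ddebfbdbbfgfb$e  e
    8  debfbdbbfgfb$ed  d
    9  ebfbdbbfgfb$edd  d
   10  eddebfbdbbfgfb$  $
   11  fb$eddebfbdbbfg  g
   12  fbdbbfgfb$eddeb  b
   13  fgfb$eddebfbdbb  b
   14  gfb$eddebfbdbbf  f

bfdfebbedd$gbbf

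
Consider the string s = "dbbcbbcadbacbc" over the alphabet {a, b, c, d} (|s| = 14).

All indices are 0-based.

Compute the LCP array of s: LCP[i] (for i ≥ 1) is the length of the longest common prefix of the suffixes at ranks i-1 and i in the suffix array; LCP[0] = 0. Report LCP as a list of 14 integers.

[0, 1, 0, 1, 3, 1, 2, 2, 0, 1, 1, 2, 0, 2]

sorted suffixes:
  #0 SA[0]=10  'acbc'
  #1 SA[1]=7  'adbacbc'
  #2 SA[2]=9  'bacbc'
  #3 SA[3]=4  'bbcadbacbc'
  #4 SA[4]=1  'bbcbbcadbacbc'
  #5 SA[5]=12  'bc'
  #6 SA[6]=5  'bcadbacbc'
  #7 SA[7]=2  'bcbbcadbacbc'
  #8 SA[8]=13  'c'
  #9 SA[9]=6  'cadbacbc'
  #10 SA[10]=3  'cbbcadbacbc'
  #11 SA[11]=11  'cbc'
  #12 SA[12]=8  'dbacbc'
  #13 SA[13]=0  'dbbcbbcadbacbc'

SA = [10, 7, 9, 4, 1, 12, 5, 2, 13, 6, 3, 11, 8, 0]
i: (SA[i-1],SA[i]) lcp shared
  1: (10,7) 1 'a'
  2: (7,9) 0 ''
  3: (9,4) 1 'b'
  4: (4,1) 3 'bbc'
  5: (1,12) 1 'b'
  6: (12,5) 2 'bc'
  7: (5,2) 2 'bc'
  8: (2,13) 0 ''
  9: (13,6) 1 'c'
  10: (6,3) 1 'c'
  11: (3,11) 2 'cb'
  12: (11,8) 0 ''
  13: (8,0) 2 'db'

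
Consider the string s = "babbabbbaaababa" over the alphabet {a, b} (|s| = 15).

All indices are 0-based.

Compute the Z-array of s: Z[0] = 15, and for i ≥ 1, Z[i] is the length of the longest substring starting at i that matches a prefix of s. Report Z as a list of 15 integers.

[15, 0, 1, 4, 0, 1, 1, 2, 0, 0, 0, 3, 0, 2, 0]

Z[0]=15
i=1: fresh scan; Z[1]=0
i=2: fresh scan; Z[2]=1 grow→box=[2,3)
i=3: fresh scan; Z[3]=4 grow→box=[3,7)
i=4: min(r-i=3, Z[1]=0)=0; Z[4]=0
i=5: min(r-i=2, Z[2]=1)=1; Z[5]=1
i=6: min(r-i=1, Z[3]=4)=1; Z[6]=1
i=7: fresh scan; Z[7]=2 grow→box=[7,9)
i=8: min(r-i=1, Z[1]=0)=0; Z[8]=0
i=9: fresh scan; Z[9]=0
i=10: fresh scan; Z[10]=0
i=11: fresh scan; Z[11]=3 grow→box=[11,14)
i=12: min(r-i=2, Z[1]=0)=0; Z[12]=0
i=13: min(r-i=1, Z[2]=1)=1; Z[13]=2 grow→box=[13,15)
i=14: min(r-i=1, Z[1]=0)=0; Z[14]=0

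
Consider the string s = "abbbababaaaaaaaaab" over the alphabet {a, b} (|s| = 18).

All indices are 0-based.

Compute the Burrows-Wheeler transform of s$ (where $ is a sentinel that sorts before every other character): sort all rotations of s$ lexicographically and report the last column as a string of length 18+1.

bbaaaaaaaabb$aaabba

rank  rotation             last
    0  $abbbababaaaaaaaaab  b
    1  aaaaaaaaab$abbbabab  b
    2  aaaaaaaab$abbbababa  a
    3  aaaaaaab$abbbababaa  a
    4  aaaaaab$abbbababaaa  a
    5  aaaaab$abbbababaaaa  a
    6  aaaab$abbbababaaaaa  a
    7  aaab$abbbababaaaaaa  a
    8  aab$abbbababaaaaaaa  a
    9  ab$abbbababaaaaaaaa  a
   10  abaaaaaaaaab$abbbab  b
   11  ababaaaaaaaaab$abbb  b
   12  abbbababaaaaaaaaab$  $
   13  b$abbbababaaaaaaaaa  a
   14  baaaaaaaaab$abbbaba  a
   15  babaaaaaaaaab$abbba  a
   16  bababaaaaaaaaab$abb  b
   17  bbababaaaaaaaaab$ab  b
   18  bbbababaaaaaaaaab$a  a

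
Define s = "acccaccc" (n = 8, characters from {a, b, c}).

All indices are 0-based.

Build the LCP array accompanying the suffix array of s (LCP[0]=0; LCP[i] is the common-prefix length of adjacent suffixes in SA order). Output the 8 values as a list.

[0, 4, 0, 1, 1, 2, 2, 3]

rank | idx | suffix
   0 |   4 | accc
   1 |   0 | acccaccc
   2 |   7 | c
   3 |   3 | caccc
   4 |   6 | cc
   5 |   2 | ccaccc
   6 |   5 | ccc
   7 |   1 | cccaccc

SA = [4, 0, 7, 3, 6, 2, 5, 1]
rank  pair      lcp
   1  s[4:],s[0:]  4  'accc'
   2  s[0:],s[7:]  0  ''
   3  s[7:],s[3:]  1  'c'
   4  s[3:],s[6:]  1  'c'
   5  s[6:],s[2:]  2  'cc'
   6  s[2:],s[5:]  2  'cc'
   7  s[5:],s[1:]  3  'ccc'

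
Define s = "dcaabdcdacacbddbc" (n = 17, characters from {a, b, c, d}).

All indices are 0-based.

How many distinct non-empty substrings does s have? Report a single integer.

sorted suffixes:
  #0 SA[0]=2  'aabdcdacacbddbc'
  #1 SA[1]=3  'abdcdacacbddbc'
  #2 SA[2]=8  'acacbddbc'
  #3 SA[3]=10  'acbddbc'
  #4 SA[4]=15  'bc'
  #5 SA[5]=4  'bdcdacacbddbc'
  #6 SA[6]=12  'bddbc'
  #7 SA[7]=16  'c'
  #8 SA[8]=1  'caabdcdacacbddbc'
  #9 SA[9]=9  'cacbddbc'
  #10 SA[10]=11  'cbddbc'
  #11 SA[11]=6  'cdacacbddbc'
  #12 SA[12]=7  'dacacbddbc'
  #13 SA[13]=14  'dbc'
  #14 SA[14]=0  'dcaabdcdacacbddbc'
  #15 SA[15]=5  'dcdacacbddbc'
  #16 SA[16]=13  'ddbc'

SA = [2, 3, 8, 10, 15, 4, 12, 16, 1, 9, 11, 6, 7, 14, 0, 5, 13]
[i] adj suffixes → lcp
  [1] 2/3 → 1 ('a')
  [2] 3/8 → 1 ('a')
  [3] 8/10 → 2 ('ac')
  [4] 10/15 → 0 ('')
  [5] 15/4 → 1 ('b')
  [6] 4/12 → 2 ('bd')
  [7] 12/16 → 0 ('')
  [8] 16/1 → 1 ('c')
  [9] 1/9 → 2 ('ca')
  [10] 9/11 → 1 ('c')
  [11] 11/6 → 1 ('c')
  [12] 6/7 → 0 ('')
  [13] 7/14 → 1 ('d')
  [14] 14/0 → 1 ('d')
  [15] 0/5 → 2 ('dc')
  [16] 5/13 → 1 ('d')

n(n+1)/2 = 17·18/2 = 153
Σ LCP = 0 + 1 + 1 + 2 + 0 + 1 + 2 + 0 + 1 + 2 + 1 + 1 + 0 + 1 + 1 + 2 + 1 = 17
distinct = 153 − 17 = 136

136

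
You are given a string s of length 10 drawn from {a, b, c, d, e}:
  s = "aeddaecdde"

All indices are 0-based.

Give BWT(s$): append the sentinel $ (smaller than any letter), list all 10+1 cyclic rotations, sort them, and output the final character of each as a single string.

ed$edecddaa

rank  rotation     last
    0  $aeddaecdde  e
    1  aecdde$aedd  d
    2  aeddaecdde$  $
    3  cdde$aeddae  e
    4  daecdde$aed  d
    5  ddaecdde$ae  e
    6  dde$aeddaec  c
    7  de$aeddaecd  d
    8  e$aeddaecdd  d
    9  ecdde$aedda  a
   10  eddaecdde$a  a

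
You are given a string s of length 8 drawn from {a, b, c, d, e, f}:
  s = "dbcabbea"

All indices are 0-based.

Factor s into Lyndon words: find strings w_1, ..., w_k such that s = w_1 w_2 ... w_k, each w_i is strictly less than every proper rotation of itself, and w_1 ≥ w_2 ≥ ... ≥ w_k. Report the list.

emit factor 1: 'd' (i=0, period=1)
emit factor 2: 'bc' (i=1, period=2)
emit factor 3: 'abbe' (i=3, period=4)
emit factor 4: 'a' (i=7, period=1)

["d", "bc", "abbe", "a"]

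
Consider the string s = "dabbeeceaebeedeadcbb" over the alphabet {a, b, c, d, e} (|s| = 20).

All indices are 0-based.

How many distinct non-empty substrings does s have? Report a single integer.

rank→(start, suffix):
  0 → (1, 'abbeeceaebeedeadcbb')
  1 → (15, 'adcbb')
  2 → (8, 'aebeedeadcbb')
  3 → (19, 'b')
  4 → (18, 'bb')
  5 → (2, 'bbeeceaebeedeadcbb')
  6 → (3, 'beeceaebeedeadcbb')
  7 → (10, 'beedeadcbb')
  8 → (17, 'cbb')
  9 → (6, 'ceaebeedeadcbb')
  10 → (0, 'dabbeeceaebeedeadcbb')
  11 → (16, 'dcbb')
  12 → (13, 'deadcbb')
  13 → (14, 'eadcbb')
  14 → (7, 'eaebeedeadcbb')
  15 → (9, 'ebeedeadcbb')
  16 → (5, 'eceaebeedeadcbb')
  17 → (12, 'edeadcbb')
  18 → (4, 'eeceaebeedeadcbb')
  19 → (11, 'eedeadcbb')

SA = [1, 15, 8, 19, 18, 2, 3, 10, 17, 6, 0, 16, 13, 14, 7, 9, 5, 12, 4, 11]
[i] adj suffixes → lcp
  [1] 1/15 → 1 ('a')
  [2] 15/8 → 1 ('a')
  [3] 8/19 → 0 ('')
  [4] 19/18 → 1 ('b')
  [5] 18/2 → 2 ('bb')
  [6] 2/3 → 1 ('b')
  [7] 3/10 → 3 ('bee')
  [8] 10/17 → 0 ('')
  [9] 17/6 → 1 ('c')
  [10] 6/0 → 0 ('')
  [11] 0/16 → 1 ('d')
  [12] 16/13 → 1 ('d')
  [13] 13/14 → 0 ('')
  [14] 14/7 → 2 ('ea')
  [15] 7/9 → 1 ('e')
  [16] 9/5 → 1 ('e')
  [17] 5/12 → 1 ('e')
  [18] 12/4 → 1 ('e')
  [19] 4/11 → 2 ('ee')

n(n+1)/2 = 20·21/2 = 210
Σ LCP = 0 + 1 + 1 + 0 + 1 + 2 + 1 + 3 + 0 + 1 + 0 + 1 + 1 + 0 + 2 + 1 + 1 + 1 + 1 + 2 = 20
distinct = 210 − 20 = 190

190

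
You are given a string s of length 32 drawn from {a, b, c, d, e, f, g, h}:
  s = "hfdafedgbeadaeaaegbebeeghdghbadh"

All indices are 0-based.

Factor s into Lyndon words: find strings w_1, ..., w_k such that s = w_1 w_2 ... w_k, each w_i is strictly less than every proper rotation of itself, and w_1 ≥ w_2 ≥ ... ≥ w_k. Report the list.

["h", "f", "d", "afedgbe", "adae", "aaegbebeeghdghbadh"]

emit factor 1: 'h' (i=0, period=1)
emit factor 2: 'f' (i=1, period=1)
emit factor 3: 'd' (i=2, period=1)
emit factor 4: 'afedgbe' (i=3, period=7)
emit factor 5: 'adae' (i=10, period=4)
emit factor 6: 'aaegbebeeghdghbadh' (i=14, period=18)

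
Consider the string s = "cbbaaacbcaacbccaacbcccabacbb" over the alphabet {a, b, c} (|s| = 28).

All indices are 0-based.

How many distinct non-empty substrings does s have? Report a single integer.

339

sorted suffixes:
  #0 SA[0]=3  'aaacbcaacbccaacbcccabacbb'
  #1 SA[1]=4  'aacbcaacbccaacbcccabacbb'
  #2 SA[2]=9  'aacbccaacbcccabacbb'
  #3 SA[3]=15  'aacbcccabacbb'
  #4 SA[4]=22  'abacbb'
  #5 SA[5]=24  'acbb'
  #6 SA[6]=5  'acbcaacbccaacbcccabacbb'
  #7 SA[7]=10  'acbccaacbcccabacbb'
  #8 SA[8]=16  'acbcccabacbb'
  #9 SA[9]=27  'b'
  #10 SA[10]=2  'baaacbcaacbccaacbcccabacbb'
  #11 SA[11]=23  'bacbb'
  #12 SA[12]=26  'bb'
  #13 SA[13]=1  'bbaaacbcaacbccaacbcccabacbb'
  #14 SA[14]=7  'bcaacbccaacbcccabacbb'
  #15 SA[15]=12  'bccaacbcccabacbb'
  #16 SA[16]=18  'bcccabacbb'
  #17 SA[17]=8  'caacbccaacbcccabacbb'
  #18 SA[18]=14  'caacbcccabacbb'
  #19 SA[19]=21  'cabacbb'
  #20 SA[20]=25  'cbb'
  #21 SA[21]=0  'cbbaaacbcaacbccaacbcccabacbb'
  #22 SA[22]=6  'cbcaacbccaacbcccabacbb'
  #23 SA[23]=11  'cbccaacbcccabacbb'
  #24 SA[24]=17  'cbcccabacbb'
  #25 SA[25]=13  'ccaacbcccabacbb'
  #26 SA[26]=20  'ccabacbb'
  #27 SA[27]=19  'cccabacbb'

SA = [3, 4, 9, 15, 22, 24, 5, 10, 16, 27, 2, 23, 26, 1, 7, 12, 18, 8, 14, 21, 25, 0, 6, 11, 17, 13, 20, 19]
[i] adj suffixes → lcp
  [1] 3/4 → 2 ('aa')
  [2] 4/9 → 5 ('aacbc')
  [3] 9/15 → 6 ('aacbcc')
  [4] 15/22 → 1 ('a')
  [5] 22/24 → 1 ('a')
  [6] 24/5 → 3 ('acb')
  [7] 5/10 → 4 ('acbc')
  [8] 10/16 → 5 ('acbcc')
  [9] 16/27 → 0 ('')
  [10] 27/2 → 1 ('b')
  [11] 2/23 → 2 ('ba')
  [12] 23/26 → 1 ('b')
  [13] 26/1 → 2 ('bb')
  [14] 1/7 → 1 ('b')
  [15] 7/12 → 2 ('bc')
  [16] 12/18 → 3 ('bcc')
  [17] 18/8 → 0 ('')
  [18] 8/14 → 7 ('caacbcc')
  [19] 14/21 → 2 ('ca')
  [20] 21/25 → 1 ('c')
  [21] 25/0 → 3 ('cbb')
  [22] 0/6 → 2 ('cb')
  [23] 6/11 → 3 ('cbc')
  [24] 11/17 → 4 ('cbcc')
  [25] 17/13 → 1 ('c')
  [26] 13/20 → 3 ('cca')
  [27] 20/19 → 2 ('cc')

n(n+1)/2 = 28·29/2 = 406
Σ LCP = 0 + 2 + 5 + 6 + 1 + 1 + 3 + 4 + 5 + 0 + 1 + 2 + 1 + 2 + 1 + 2 + 3 + 0 + 7 + 2 + 1 + 3 + 2 + 3 + 4 + 1 + 3 + 2 = 67
distinct = 406 − 67 = 339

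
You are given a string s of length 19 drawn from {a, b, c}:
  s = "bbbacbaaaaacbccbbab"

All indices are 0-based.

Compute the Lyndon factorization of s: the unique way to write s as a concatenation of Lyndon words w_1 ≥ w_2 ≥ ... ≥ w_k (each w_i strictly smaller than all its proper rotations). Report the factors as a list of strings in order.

emit factor 1: 'b' (i=0, period=1)
emit factor 2: 'b' (i=1, period=1)
emit factor 3: 'b' (i=2, period=1)
emit factor 4: 'acb' (i=3, period=3)
emit factor 5: 'aaaaacbccbbab' (i=6, period=13)

["b", "b", "b", "acb", "aaaaacbccbbab"]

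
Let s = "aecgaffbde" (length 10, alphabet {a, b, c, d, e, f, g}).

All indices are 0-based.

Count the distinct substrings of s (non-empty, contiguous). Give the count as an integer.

rank | idx | suffix
   0 |   0 | aecgaffbde
   1 |   4 | affbde
   2 |   7 | bde
   3 |   2 | cgaffbde
   4 |   8 | de
   5 |   9 | e
   6 |   1 | ecgaffbde
   7 |   6 | fbde
   8 |   5 | ffbde
   9 |   3 | gaffbde

SA = [0, 4, 7, 2, 8, 9, 1, 6, 5, 3]
rank  pair      lcp
   1  s[0:],s[4:]  1  'a'
   2  s[4:],s[7:]  0  ''
   3  s[7:],s[2:]  0  ''
   4  s[2:],s[8:]  0  ''
   5  s[8:],s[9:]  0  ''
   6  s[9:],s[1:]  1  'e'
   7  s[1:],s[6:]  0  ''
   8  s[6:],s[5:]  1  'f'
   9  s[5:],s[3:]  0  ''

n(n+1)/2 = 10·11/2 = 55
Σ LCP = 0 + 1 + 0 + 0 + 0 + 0 + 1 + 0 + 1 + 0 = 3
distinct = 55 − 3 = 52

52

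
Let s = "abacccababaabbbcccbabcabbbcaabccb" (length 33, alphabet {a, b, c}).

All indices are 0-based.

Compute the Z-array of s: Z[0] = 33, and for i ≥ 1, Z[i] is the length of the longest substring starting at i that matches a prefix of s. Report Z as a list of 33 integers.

Z[0]=33
i=1: fresh scan; Z[1]=0
i=2: fresh scan; Z[2]=1 extend→box=[2,3)
i=3: fresh scan; Z[3]=0
i=4: fresh scan; Z[4]=0
i=5: fresh scan; Z[5]=0
i=6: fresh scan; Z[6]=3 extend→box=[6,9)
i=7: min(r-i=2, Z[1]=0)=0; Z[7]=0
i=8: min(r-i=1, Z[2]=1)=1; Z[8]=3 extend→box=[8,11)
i=9: min(r-i=2, Z[1]=0)=0; Z[9]=0
i=10: min(r-i=1, Z[2]=1)=1; Z[10]=1
i=11: fresh scan; Z[11]=2 extend→box=[11,13)
i=12: min(r-i=1, Z[1]=0)=0; Z[12]=0
i=13: fresh scan; Z[13]=0
i=14: fresh scan; Z[14]=0
i=15: fresh scan; Z[15]=0
i=16: fresh scan; Z[16]=0
i=17: fresh scan; Z[17]=0
i=18: fresh scan; Z[18]=0
i=19: fresh scan; Z[19]=2 extend→box=[19,21)
i=20: min(r-i=1, Z[1]=0)=0; Z[20]=0
i=21: fresh scan; Z[21]=0
i=22: fresh scan; Z[22]=2 extend→box=[22,24)
i=23: min(r-i=1, Z[1]=0)=0; Z[23]=0
i=24: fresh scan; Z[24]=0
i=25: fresh scan; Z[25]=0
i=26: fresh scan; Z[26]=0
i=27: fresh scan; Z[27]=1 extend→box=[27,28)
i=28: fresh scan; Z[28]=2 extend→box=[28,30)
i=29: min(r-i=1, Z[1]=0)=0; Z[29]=0
i=30: fresh scan; Z[30]=0
i=31: fresh scan; Z[31]=0
i=32: fresh scan; Z[32]=0

[33, 0, 1, 0, 0, 0, 3, 0, 3, 0, 1, 2, 0, 0, 0, 0, 0, 0, 0, 2, 0, 0, 2, 0, 0, 0, 0, 1, 2, 0, 0, 0, 0]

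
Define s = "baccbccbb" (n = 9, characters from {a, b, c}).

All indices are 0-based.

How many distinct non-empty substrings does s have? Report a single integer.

sorted suffixes:
  #0 SA[0]=1  'accbccbb'
  #1 SA[1]=8  'b'
  #2 SA[2]=0  'baccbccbb'
  #3 SA[3]=7  'bb'
  #4 SA[4]=4  'bccbb'
  #5 SA[5]=6  'cbb'
  #6 SA[6]=3  'cbccbb'
  #7 SA[7]=5  'ccbb'
  #8 SA[8]=2  'ccbccbb'

SA = [1, 8, 0, 7, 4, 6, 3, 5, 2]
[i] adj suffixes → lcp
  [1] 1/8 → 0 ('')
  [2] 8/0 → 1 ('b')
  [3] 0/7 → 1 ('b')
  [4] 7/4 → 1 ('b')
  [5] 4/6 → 0 ('')
  [6] 6/3 → 2 ('cb')
  [7] 3/5 → 1 ('c')
  [8] 5/2 → 3 ('ccb')

n(n+1)/2 = 9·10/2 = 45
Σ LCP = 0 + 0 + 1 + 1 + 1 + 0 + 2 + 1 + 3 = 9
distinct = 45 − 9 = 36

36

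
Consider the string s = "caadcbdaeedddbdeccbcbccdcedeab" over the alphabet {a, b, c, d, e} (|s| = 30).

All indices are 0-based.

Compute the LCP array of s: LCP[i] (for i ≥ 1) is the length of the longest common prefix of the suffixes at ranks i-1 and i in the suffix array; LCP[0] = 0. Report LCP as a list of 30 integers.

rank→(start, suffix):
  0 → (1, 'aadcbdaeedddbdeccbcbccdcedeab')
  1 → (28, 'ab')
  2 → (2, 'adcbdaeedddbdeccbcbccdcedeab')
  3 → (7, 'aeedddbdeccbcbccdcedeab')
  4 → (29, 'b')
  5 → (18, 'bcbccdcedeab')
  6 → (20, 'bccdcedeab')
  7 → (5, 'bdaeedddbdeccbcbccdcedeab')
  8 → (13, 'bdeccbcbccdcedeab')
  9 → (0, 'caadcbdaeedddbdeccbcbccdcedeab')
  10 → (17, 'cbcbccdcedeab')
  11 → (19, 'cbccdcedeab')
  12 → (4, 'cbdaeedddbdeccbcbccdcedeab')
  13 → (16, 'ccbcbccdcedeab')
  14 → (21, 'ccdcedeab')
  15 → (22, 'cdcedeab')
  16 → (24, 'cedeab')
  17 → (6, 'daeedddbdeccbcbccdcedeab')
  18 → (12, 'dbdeccbcbccdcedeab')
  19 → (3, 'dcbdaeedddbdeccbcbccdcedeab')
  20 → (23, 'dcedeab')
  21 → (11, 'ddbdeccbcbccdcedeab')
  22 → (10, 'dddbdeccbcbccdcedeab')
  23 → (26, 'deab')
  24 → (14, 'deccbcbccdcedeab')
  25 → (27, 'eab')
  26 → (15, 'eccbcbccdcedeab')
  27 → (9, 'edddbdeccbcbccdcedeab')
  28 → (25, 'edeab')
  29 → (8, 'eedddbdeccbcbccdcedeab')

SA = [1, 28, 2, 7, 29, 18, 20, 5, 13, 0, 17, 19, 4, 16, 21, 22, 24, 6, 12, 3, 23, 11, 10, 26, 14, 27, 15, 9, 25, 8]
i: (SA[i-1],SA[i]) lcp shared
  1: (1,28) 1 'a'
  2: (28,2) 1 'a'
  3: (2,7) 1 'a'
  4: (7,29) 0 ''
  5: (29,18) 1 'b'
  6: (18,20) 2 'bc'
  7: (20,5) 1 'b'
  8: (5,13) 2 'bd'
  9: (13,0) 0 ''
  10: (0,17) 1 'c'
  11: (17,19) 3 'cbc'
  12: (19,4) 2 'cb'
  13: (4,16) 1 'c'
  14: (16,21) 2 'cc'
  15: (21,22) 1 'c'
  16: (22,24) 1 'c'
  17: (24,6) 0 ''
  18: (6,12) 1 'd'
  19: (12,3) 1 'd'
  20: (3,23) 2 'dc'
  21: (23,11) 1 'd'
  22: (11,10) 2 'dd'
  23: (10,26) 1 'd'
  24: (26,14) 2 'de'
  25: (14,27) 0 ''
  26: (27,15) 1 'e'
  27: (15,9) 1 'e'
  28: (9,25) 2 'ed'
  29: (25,8) 1 'e'

[0, 1, 1, 1, 0, 1, 2, 1, 2, 0, 1, 3, 2, 1, 2, 1, 1, 0, 1, 1, 2, 1, 2, 1, 2, 0, 1, 1, 2, 1]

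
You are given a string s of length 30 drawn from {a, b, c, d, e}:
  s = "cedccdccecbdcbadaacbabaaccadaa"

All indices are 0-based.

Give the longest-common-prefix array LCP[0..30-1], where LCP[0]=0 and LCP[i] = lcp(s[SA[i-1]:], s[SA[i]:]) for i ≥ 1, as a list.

rank | idx | suffix
   0 |  29 | a
   1 |  28 | aa
   2 |  16 | aacbabaaccadaa
   3 |  22 | aaccadaa
   4 |  20 | abaaccadaa
   5 |  17 | acbabaaccadaa
   6 |  23 | accadaa
   7 |  26 | adaa
   8 |  14 | adaacbabaaccadaa
   9 |  21 | baaccadaa
  10 |  19 | babaaccadaa
  11 |  13 | badaacbabaaccadaa
  12 |  10 | bdcbadaacbabaaccadaa
  13 |  25 | cadaa
  14 |  18 | cbabaaccadaa
  15 |  12 | cbadaacbabaaccadaa
  16 |   9 | cbdcbadaacbabaaccadaa
  17 |  24 | ccadaa
  18 |   3 | ccdccecbdcbadaacbabaaccadaa
  19 |   6 | ccecbdcbadaacbabaaccadaa
  20 |   4 | cdccecbdcbadaacbabaaccadaa
  21 |   7 | cecbdcbadaacbabaaccadaa
  22 |   0 | cedccdccecbdcbadaacbabaaccadaa
  23 |  27 | daa
  24 |  15 | daacbabaaccadaa
  25 |  11 | dcbadaacbabaaccadaa
  26 |   2 | dccdccecbdcbadaacbabaaccadaa
  27 |   5 | dccecbdcbadaacbabaaccadaa
  28 |   8 | ecbdcbadaacbabaaccadaa
  29 |   1 | edccdccecbdcbadaacbabaaccadaa

SA = [29, 28, 16, 22, 20, 17, 23, 26, 14, 21, 19, 13, 10, 25, 18, 12, 9, 24, 3, 6, 4, 7, 0, 27, 15, 11, 2, 5, 8, 1]
rank  pair      lcp
   1  s[29:],s[28:]  1  'a'
   2  s[28:],s[16:]  2  'aa'
   3  s[16:],s[22:]  3  'aac'
   4  s[22:],s[20:]  1  'a'
   5  s[20:],s[17:]  1  'a'
   6  s[17:],s[23:]  2  'ac'
   7  s[23:],s[26:]  1  'a'
   8  s[26:],s[14:]  4  'adaa'
   9  s[14:],s[21:]  0  ''
  10  s[21:],s[19:]  2  'ba'
  11  s[19:],s[13:]  2  'ba'
  12  s[13:],s[10:]  1  'b'
  13  s[10:],s[25:]  0  ''
  14  s[25:],s[18:]  1  'c'
  15  s[18:],s[12:]  3  'cba'
  16  s[12:],s[9:]  2  'cb'
  17  s[9:],s[24:]  1  'c'
  18  s[24:],s[3:]  2  'cc'
  19  s[3:],s[6:]  2  'cc'
  20  s[6:],s[4:]  1  'c'
  21  s[4:],s[7:]  1  'c'
  22  s[7:],s[0:]  2  'ce'
  23  s[0:],s[27:]  0  ''
  24  s[27:],s[15:]  3  'daa'
  25  s[15:],s[11:]  1  'd'
  26  s[11:],s[2:]  2  'dc'
  27  s[2:],s[5:]  3  'dcc'
  28  s[5:],s[8:]  0  ''
  29  s[8:],s[1:]  1  'e'

[0, 1, 2, 3, 1, 1, 2, 1, 4, 0, 2, 2, 1, 0, 1, 3, 2, 1, 2, 2, 1, 1, 2, 0, 3, 1, 2, 3, 0, 1]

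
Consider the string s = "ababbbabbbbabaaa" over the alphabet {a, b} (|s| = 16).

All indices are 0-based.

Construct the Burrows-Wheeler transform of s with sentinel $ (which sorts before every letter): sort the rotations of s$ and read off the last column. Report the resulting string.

aaabb$bbababbbbaa

rank  rotation           last
    0  $ababbbabbbbabaaa  a
    1  a$ababbbabbbbabaa  a
    2  aa$ababbbabbbbaba  a
    3  aaa$ababbbabbbbab  b
    4  abaaa$ababbbabbbb  b
    5  ababbbabbbbabaaa$  $
    6  abbbabbbbabaaa$ab  b
    7  abbbbabaaa$ababbb  b
    8  baaa$ababbbabbbba  a
    9  babaaa$ababbbabbb  b
   10  babbbabbbbabaaa$a  a
   11  babbbbabaaa$ababb  b
   12  bbabaaa$ababbbabb  b
   13  bbabbbbabaaa$abab  b
   14  bbbabaaa$ababbbab  b
   15  bbbabbbbabaaa$aba  a
   16  bbbbabaaa$ababbba  a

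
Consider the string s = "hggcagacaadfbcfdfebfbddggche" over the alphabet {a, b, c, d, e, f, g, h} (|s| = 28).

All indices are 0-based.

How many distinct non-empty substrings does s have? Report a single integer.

rank | idx | suffix
   0 |   8 | aadfbcfdfebfbddggche
   1 |   6 | acaadfbcfdfebfbddggche
   2 |   9 | adfbcfdfebfbddggche
   3 |   4 | agacaadfbcfdfebfbddggche
   4 |  12 | bcfdfebfbddggche
   5 |  20 | bddggche
   6 |  18 | bfbddggche
   7 |   7 | caadfbcfdfebfbddggche
   8 |   3 | cagacaadfbcfdfebfbddggche
   9 |  13 | cfdfebfbddggche
  10 |  25 | che
  11 |  21 | ddggche
  12 |  10 | dfbcfdfebfbddggche
  13 |  15 | dfebfbddggche
  14 |  22 | dggche
  15 |  27 | e
  16 |  17 | ebfbddggche
  17 |  11 | fbcfdfebfbddggche
  18 |  19 | fbddggche
  19 |  14 | fdfebfbddggche
  20 |  16 | febfbddggche
  21 |   5 | gacaadfbcfdfebfbddggche
  22 |   2 | gcagacaadfbcfdfebfbddggche
  23 |  24 | gche
  24 |   1 | ggcagacaadfbcfdfebfbddggche
  25 |  23 | ggche
  26 |  26 | he
  27 |   0 | hggcagacaadfbcfdfebfbddggche

SA = [8, 6, 9, 4, 12, 20, 18, 7, 3, 13, 25, 21, 10, 15, 22, 27, 17, 11, 19, 14, 16, 5, 2, 24, 1, 23, 26, 0]
i: (SA[i-1],SA[i]) lcp shared
  1: (8,6) 1 'a'
  2: (6,9) 1 'a'
  3: (9,4) 1 'a'
  4: (4,12) 0 ''
  5: (12,20) 1 'b'
  6: (20,18) 1 'b'
  7: (18,7) 0 ''
  8: (7,3) 2 'ca'
  9: (3,13) 1 'c'
  10: (13,25) 1 'c'
  11: (25,21) 0 ''
  12: (21,10) 1 'd'
  13: (10,15) 2 'df'
  14: (15,22) 1 'd'
  15: (22,27) 0 ''
  16: (27,17) 1 'e'
  17: (17,11) 0 ''
  18: (11,19) 2 'fb'
  19: (19,14) 1 'f'
  20: (14,16) 1 'f'
  21: (16,5) 0 ''
  22: (5,2) 1 'g'
  23: (2,24) 2 'gc'
  24: (24,1) 1 'g'
  25: (1,23) 3 'ggc'
  26: (23,26) 0 ''
  27: (26,0) 1 'h'

n(n+1)/2 = 28·29/2 = 406
Σ LCP = 0 + 1 + 1 + 1 + 0 + 1 + 1 + 0 + 2 + 1 + 1 + 0 + 1 + 2 + 1 + 0 + 1 + 0 + 2 + 1 + 1 + 0 + 1 + 2 + 1 + 3 + 0 + 1 = 26
distinct = 406 − 26 = 380

380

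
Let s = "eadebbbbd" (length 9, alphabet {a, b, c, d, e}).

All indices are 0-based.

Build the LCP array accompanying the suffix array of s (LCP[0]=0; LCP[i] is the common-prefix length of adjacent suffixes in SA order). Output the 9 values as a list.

sorted suffixes:
  #0 SA[0]=1  'adebbbbd'
  #1 SA[1]=4  'bbbbd'
  #2 SA[2]=5  'bbbd'
  #3 SA[3]=6  'bbd'
  #4 SA[4]=7  'bd'
  #5 SA[5]=8  'd'
  #6 SA[6]=2  'debbbbd'
  #7 SA[7]=0  'eadebbbbd'
  #8 SA[8]=3  'ebbbbd'

SA = [1, 4, 5, 6, 7, 8, 2, 0, 3]
rank  pair      lcp
   1  s[1:],s[4:]  0  ''
   2  s[4:],s[5:]  3  'bbb'
   3  s[5:],s[6:]  2  'bb'
   4  s[6:],s[7:]  1  'b'
   5  s[7:],s[8:]  0  ''
   6  s[8:],s[2:]  1  'd'
   7  s[2:],s[0:]  0  ''
   8  s[0:],s[3:]  1  'e'

[0, 0, 3, 2, 1, 0, 1, 0, 1]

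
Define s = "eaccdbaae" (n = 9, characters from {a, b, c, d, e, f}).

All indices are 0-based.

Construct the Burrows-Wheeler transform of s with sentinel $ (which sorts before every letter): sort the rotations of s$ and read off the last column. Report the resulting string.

ebeadacca$

rank  rotation    last
    0  $eaccdbaae  e
    1  aae$eaccdb  b
    2  accdbaae$e  e
    3  ae$eaccdba  a
    4  baae$eaccd  d
    5  ccdbaae$ea  a
    6  cdbaae$eac  c
    7  dbaae$eacc  c
    8  e$eaccdbaa  a
    9  eaccdbaae$  $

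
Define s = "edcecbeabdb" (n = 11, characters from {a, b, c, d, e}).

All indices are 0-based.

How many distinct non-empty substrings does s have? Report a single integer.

60

rank | idx | suffix
   0 |   7 | abdb
   1 |  10 | b
   2 |   8 | bdb
   3 |   5 | beabdb
   4 |   4 | cbeabdb
   5 |   2 | cecbeabdb
   6 |   9 | db
   7 |   1 | dcecbeabdb
   8 |   6 | eabdb
   9 |   3 | ecbeabdb
  10 |   0 | edcecbeabdb

SA = [7, 10, 8, 5, 4, 2, 9, 1, 6, 3, 0]
i: (SA[i-1],SA[i]) lcp shared
  1: (7,10) 0 ''
  2: (10,8) 1 'b'
  3: (8,5) 1 'b'
  4: (5,4) 0 ''
  5: (4,2) 1 'c'
  6: (2,9) 0 ''
  7: (9,1) 1 'd'
  8: (1,6) 0 ''
  9: (6,3) 1 'e'
  10: (3,0) 1 'e'

n(n+1)/2 = 11·12/2 = 66
Σ LCP = 0 + 0 + 1 + 1 + 0 + 1 + 0 + 1 + 0 + 1 + 1 = 6
distinct = 66 − 6 = 60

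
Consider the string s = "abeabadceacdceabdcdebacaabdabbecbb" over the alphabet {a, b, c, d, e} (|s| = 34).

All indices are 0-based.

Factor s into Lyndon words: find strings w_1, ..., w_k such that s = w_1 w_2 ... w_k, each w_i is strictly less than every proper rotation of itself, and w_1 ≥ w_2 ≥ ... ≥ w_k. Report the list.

emit factor 1: 'abe' (i=0, period=3)
emit factor 2: 'abadceacdceabdcdebac' (i=3, period=20)
emit factor 3: 'aabdabbecbb' (i=23, period=11)

["abe", "abadceacdceabdcdebac", "aabdabbecbb"]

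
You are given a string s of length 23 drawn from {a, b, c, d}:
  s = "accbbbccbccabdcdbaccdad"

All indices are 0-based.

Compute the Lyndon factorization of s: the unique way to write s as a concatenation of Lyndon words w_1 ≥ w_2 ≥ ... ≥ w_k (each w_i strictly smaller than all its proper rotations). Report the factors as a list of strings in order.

emit factor 1: 'accbbbccbcc' (i=0, period=11)
emit factor 2: 'abdcdbaccdad' (i=11, period=12)

["accbbbccbcc", "abdcdbaccdad"]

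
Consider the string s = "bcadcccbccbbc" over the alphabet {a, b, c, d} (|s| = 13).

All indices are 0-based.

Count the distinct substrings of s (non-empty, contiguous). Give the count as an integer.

rank | idx | suffix
   0 |   2 | adcccbccbbc
   1 |  10 | bbc
   2 |  11 | bc
   3 |   0 | bcadcccbccbbc
   4 |   7 | bccbbc
   5 |  12 | c
   6 |   1 | cadcccbccbbc
   7 |   9 | cbbc
   8 |   6 | cbccbbc
   9 |   8 | ccbbc
  10 |   5 | ccbccbbc
  11 |   4 | cccbccbbc
  12 |   3 | dcccbccbbc

SA = [2, 10, 11, 0, 7, 12, 1, 9, 6, 8, 5, 4, 3]
i: (SA[i-1],SA[i]) lcp shared
  1: (2,10) 0 ''
  2: (10,11) 1 'b'
  3: (11,0) 2 'bc'
  4: (0,7) 2 'bc'
  5: (7,12) 0 ''
  6: (12,1) 1 'c'
  7: (1,9) 1 'c'
  8: (9,6) 2 'cb'
  9: (6,8) 1 'c'
  10: (8,5) 3 'ccb'
  11: (5,4) 2 'cc'
  12: (4,3) 0 ''

n(n+1)/2 = 13·14/2 = 91
Σ LCP = 0 + 0 + 1 + 2 + 2 + 0 + 1 + 1 + 2 + 1 + 3 + 2 + 0 = 15
distinct = 91 − 15 = 76

76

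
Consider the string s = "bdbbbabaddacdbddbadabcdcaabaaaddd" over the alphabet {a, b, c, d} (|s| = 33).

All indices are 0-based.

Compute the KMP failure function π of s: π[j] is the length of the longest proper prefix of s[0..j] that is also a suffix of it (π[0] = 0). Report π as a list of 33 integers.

[0, 0, 1, 1, 1, 0, 1, 0, 0, 0, 0, 0, 0, 1, 2, 0, 1, 0, 0, 0, 1, 0, 0, 0, 0, 0, 1, 0, 0, 0, 0, 0, 0]

π[0] = 0
j=1 s[j]='d': π[1]=0 (border '')
j=2 s[j]='b': π[2]=1 (border 'b')
j=3 s[j]='b': k: 1→0; π[3]=1 (border 'b')
j=4 s[j]='b': k: 1→0; π[4]=1 (border 'b')
j=5 s[j]='a': k: 1→0; π[5]=0 (border '')
j=6 s[j]='b': π[6]=1 (border 'b')
j=7 s[j]='a': k: 1→0; π[7]=0 (border '')
j=8 s[j]='d': π[8]=0 (border '')
j=9 s[j]='d': π[9]=0 (border '')
j=10 s[j]='a': π[10]=0 (border '')
j=11 s[j]='c': π[11]=0 (border '')
j=12 s[j]='d': π[12]=0 (border '')
j=13 s[j]='b': π[13]=1 (border 'b')
j=14 s[j]='d': π[14]=2 (border 'bd')
j=15 s[j]='d': k: 2→0; π[15]=0 (border '')
j=16 s[j]='b': π[16]=1 (border 'b')
j=17 s[j]='a': k: 1→0; π[17]=0 (border '')
j=18 s[j]='d': π[18]=0 (border '')
j=19 s[j]='a': π[19]=0 (border '')
j=20 s[j]='b': π[20]=1 (border 'b')
j=21 s[j]='c': k: 1→0; π[21]=0 (border '')
j=22 s[j]='d': π[22]=0 (border '')
j=23 s[j]='c': π[23]=0 (border '')
j=24 s[j]='a': π[24]=0 (border '')
j=25 s[j]='a': π[25]=0 (border '')
j=26 s[j]='b': π[26]=1 (border 'b')
j=27 s[j]='a': k: 1→0; π[27]=0 (border '')
j=28 s[j]='a': π[28]=0 (border '')
j=29 s[j]='a': π[29]=0 (border '')
j=30 s[j]='d': π[30]=0 (border '')
j=31 s[j]='d': π[31]=0 (border '')
j=32 s[j]='d': π[32]=0 (border '')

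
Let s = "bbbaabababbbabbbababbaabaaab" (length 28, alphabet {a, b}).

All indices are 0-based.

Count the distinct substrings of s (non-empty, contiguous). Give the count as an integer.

sorted suffixes:
  #0 SA[0]=24  'aaab'
  #1 SA[1]=25  'aab'
  #2 SA[2]=21  'aabaaab'
  #3 SA[3]=3  'aabababbbabbbababbaabaaab'
  #4 SA[4]=26  'ab'
  #5 SA[5]=22  'abaaab'
  #6 SA[6]=4  'abababbbabbbababbaabaaab'
  #7 SA[7]=16  'ababbaabaaab'
  #8 SA[8]=6  'ababbbabbbababbaabaaab'
  #9 SA[9]=18  'abbaabaaab'
  #10 SA[10]=12  'abbbababbaabaaab'
  #11 SA[11]=8  'abbbabbbababbaabaaab'
  #12 SA[12]=27  'b'
  #13 SA[13]=23  'baaab'
  #14 SA[14]=20  'baabaaab'
  #15 SA[15]=2  'baabababbbabbbababbaabaaab'
  #16 SA[16]=15  'bababbaabaaab'
  #17 SA[17]=5  'bababbbabbbababbaabaaab'
  #18 SA[18]=17  'babbaabaaab'
  #19 SA[19]=11  'babbbababbaabaaab'
  #20 SA[20]=7  'babbbabbbababbaabaaab'
  #21 SA[21]=19  'bbaabaaab'
  #22 SA[22]=1  'bbaabababbbabbbababbaabaaab'
  #23 SA[23]=14  'bbababbaabaaab'
  #24 SA[24]=10  'bbabbbababbaabaaab'
  #25 SA[25]=0  'bbbaabababbbabbbababbaabaaab'
  #26 SA[26]=13  'bbbababbaabaaab'
  #27 SA[27]=9  'bbbabbbababbaabaaab'

SA = [24, 25, 21, 3, 26, 22, 4, 16, 6, 18, 12, 8, 27, 23, 20, 2, 15, 5, 17, 11, 7, 19, 1, 14, 10, 0, 13, 9]
i: (SA[i-1],SA[i]) lcp shared
  1: (24,25) 2 'aa'
  2: (25,21) 3 'aab'
  3: (21,3) 4 'aaba'
  4: (3,26) 1 'a'
  5: (26,22) 2 'ab'
  6: (22,4) 3 'aba'
  7: (4,16) 4 'abab'
  8: (16,6) 5 'ababb'
  9: (6,18) 2 'ab'
  10: (18,12) 3 'abb'
  11: (12,8) 6 'abbbab'
  12: (8,27) 0 ''
  13: (27,23) 1 'b'
  14: (23,20) 3 'baa'
  15: (20,2) 5 'baaba'
  16: (2,15) 2 'ba'
  17: (15,5) 6 'bababb'
  18: (5,17) 3 'bab'
  19: (17,11) 4 'babb'
  20: (11,7) 7 'babbbab'
  21: (7,19) 1 'b'
  22: (19,1) 6 'bbaaba'
  23: (1,14) 3 'bba'
  24: (14,10) 4 'bbab'
  25: (10,0) 2 'bb'
  26: (0,13) 4 'bbba'
  27: (13,9) 5 'bbbab'

n(n+1)/2 = 28·29/2 = 406
Σ LCP = 0 + 2 + 3 + 4 + 1 + 2 + 3 + 4 + 5 + 2 + 3 + 6 + 0 + 1 + 3 + 5 + 2 + 6 + 3 + 4 + 7 + 1 + 6 + 3 + 4 + 2 + 4 + 5 = 91
distinct = 406 − 91 = 315

315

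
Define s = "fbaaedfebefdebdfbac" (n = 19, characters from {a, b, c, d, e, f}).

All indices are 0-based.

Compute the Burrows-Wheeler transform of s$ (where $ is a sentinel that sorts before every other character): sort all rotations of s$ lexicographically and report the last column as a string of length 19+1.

rank  rotation              last
    0  $fbaaedfebefdebdfbac  c
    1  aaedfebefdebdfbac$fb  b
    2  ac$fbaaedfebefdebdfb  b
    3  aedfebefdebdfbac$fba  a
    4  baaedfebefdebdfbac$f  f
    5  bac$fbaaedfebefdebdf  f
    6  bdfbac$fbaaedfebefde  e
    7  befdebdfbac$fbaaedfe  e
    8  c$fbaaedfebefdebdfba  a
    9  debdfbac$fbaaedfebef  f
   10  dfbac$fbaaedfebefdeb  b
   11  dfebefdebdfbac$fbaae  e
   12  ebdfbac$fbaaedfebefd  d
   13  ebefdebdfbac$fbaaedf  f
   14  edfebefdebdfbac$fbaa  a
   15  efdebdfbac$fbaaedfeb  b
   16  fbaaedfebefdebdfbac$  $
   17  fbac$fbaaedfebefdebd  d
   18  fdebdfbac$fbaaedfebe  e
   19  febefdebdfbac$fbaaed  d

cbbaffeeafbedfab$ded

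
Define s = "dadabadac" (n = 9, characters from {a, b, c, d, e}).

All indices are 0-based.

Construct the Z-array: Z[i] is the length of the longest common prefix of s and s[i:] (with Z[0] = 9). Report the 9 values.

Z[0]=9
i=1: fresh scan; Z[1]=0
i=2: fresh scan; Z[2]=2 scan→box=[2,4)
i=3: min(r-i=1, Z[1]=0)=0; Z[3]=0
i=4: fresh scan; Z[4]=0
i=5: fresh scan; Z[5]=0
i=6: fresh scan; Z[6]=2 scan→box=[6,8)
i=7: min(r-i=1, Z[1]=0)=0; Z[7]=0
i=8: fresh scan; Z[8]=0

[9, 0, 2, 0, 0, 0, 2, 0, 0]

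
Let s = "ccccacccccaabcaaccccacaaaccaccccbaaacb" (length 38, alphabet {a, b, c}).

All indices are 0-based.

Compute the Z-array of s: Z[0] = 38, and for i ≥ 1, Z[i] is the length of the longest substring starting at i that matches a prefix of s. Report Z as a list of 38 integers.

Z[0]=38
i=1: i≥r, start 0; Z[1]=3 scan→box=[1,4)
i=2: min(r-i=2, Z[1]=3)=2; Z[2]=2
i=3: min(r-i=1, Z[2]=2)=1; Z[3]=1
i=4: i≥r, start 0; Z[4]=0
i=5: i≥r, start 0; Z[5]=4 scan→box=[5,9)
i=6: min(r-i=3, Z[1]=3)=3; Z[6]=5 scan→box=[6,11)
i=7: min(r-i=4, Z[1]=3)=3; Z[7]=3
i=8: min(r-i=3, Z[2]=2)=2; Z[8]=2
i=9: min(r-i=2, Z[3]=1)=1; Z[9]=1
i=10: min(r-i=1, Z[4]=0)=0; Z[10]=0
i=11: i≥r, start 0; Z[11]=0
i=12: i≥r, start 0; Z[12]=0
i=13: i≥r, start 0; Z[13]=1 scan→box=[13,14)
i=14: i≥r, start 0; Z[14]=0
i=15: i≥r, start 0; Z[15]=0
i=16: i≥r, start 0; Z[16]=6 scan→box=[16,22)
i=17: min(r-i=5, Z[1]=3)=3; Z[17]=3
i=18: min(r-i=4, Z[2]=2)=2; Z[18]=2
i=19: min(r-i=3, Z[3]=1)=1; Z[19]=1
i=20: min(r-i=2, Z[4]=0)=0; Z[20]=0
i=21: min(r-i=1, Z[5]=4)=1; Z[21]=1
i=22: i≥r, start 0; Z[22]=0
i=23: i≥r, start 0; Z[23]=0
i=24: i≥r, start 0; Z[24]=0
i=25: i≥r, start 0; Z[25]=2 scan→box=[25,27)
i=26: min(r-i=1, Z[1]=3)=1; Z[26]=1
i=27: i≥r, start 0; Z[27]=0
i=28: i≥r, start 0; Z[28]=4 scan→box=[28,32)
i=29: min(r-i=3, Z[1]=3)=3; Z[29]=3
i=30: min(r-i=2, Z[2]=2)=2; Z[30]=2
i=31: min(r-i=1, Z[3]=1)=1; Z[31]=1
i=32: i≥r, start 0; Z[32]=0
i=33: i≥r, start 0; Z[33]=0
i=34: i≥r, start 0; Z[34]=0
i=35: i≥r, start 0; Z[35]=0
i=36: i≥r, start 0; Z[36]=1 scan→box=[36,37)
i=37: i≥r, start 0; Z[37]=0

[38, 3, 2, 1, 0, 4, 5, 3, 2, 1, 0, 0, 0, 1, 0, 0, 6, 3, 2, 1, 0, 1, 0, 0, 0, 2, 1, 0, 4, 3, 2, 1, 0, 0, 0, 0, 1, 0]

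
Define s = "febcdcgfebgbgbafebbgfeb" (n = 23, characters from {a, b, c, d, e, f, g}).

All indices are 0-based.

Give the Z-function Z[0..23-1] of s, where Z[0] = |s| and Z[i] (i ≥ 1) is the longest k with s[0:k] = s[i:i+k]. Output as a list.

Z[0]=23
i=1: i≥r, start 0; Z[1]=0
i=2: i≥r, start 0; Z[2]=0
i=3: i≥r, start 0; Z[3]=0
i=4: i≥r, start 0; Z[4]=0
i=5: i≥r, start 0; Z[5]=0
i=6: i≥r, start 0; Z[6]=0
i=7: i≥r, start 0; Z[7]=3 extend→box=[7,10)
i=8: min(r-i=2, Z[1]=0)=0; Z[8]=0
i=9: min(r-i=1, Z[2]=0)=0; Z[9]=0
i=10: i≥r, start 0; Z[10]=0
i=11: i≥r, start 0; Z[11]=0
i=12: i≥r, start 0; Z[12]=0
i=13: i≥r, start 0; Z[13]=0
i=14: i≥r, start 0; Z[14]=0
i=15: i≥r, start 0; Z[15]=3 extend→box=[15,18)
i=16: min(r-i=2, Z[1]=0)=0; Z[16]=0
i=17: min(r-i=1, Z[2]=0)=0; Z[17]=0
i=18: i≥r, start 0; Z[18]=0
i=19: i≥r, start 0; Z[19]=0
i=20: i≥r, start 0; Z[20]=3 extend→box=[20,23)
i=21: min(r-i=2, Z[1]=0)=0; Z[21]=0
i=22: min(r-i=1, Z[2]=0)=0; Z[22]=0

[23, 0, 0, 0, 0, 0, 0, 3, 0, 0, 0, 0, 0, 0, 0, 3, 0, 0, 0, 0, 3, 0, 0]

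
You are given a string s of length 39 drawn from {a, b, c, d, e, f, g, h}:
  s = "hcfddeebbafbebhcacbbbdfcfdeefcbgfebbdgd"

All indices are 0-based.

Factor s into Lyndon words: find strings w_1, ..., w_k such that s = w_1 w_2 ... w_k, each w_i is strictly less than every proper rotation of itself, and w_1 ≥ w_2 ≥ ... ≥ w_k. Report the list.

["h", "cfddee", "b", "b", "afbebhc", "acbbbdfcfdeefcbgfebbdgd"]

emit factor 1: 'h' (i=0, period=1)
emit factor 2: 'cfddee' (i=1, period=6)
emit factor 3: 'b' (i=7, period=1)
emit factor 4: 'b' (i=8, period=1)
emit factor 5: 'afbebhc' (i=9, period=7)
emit factor 6: 'acbbbdfcfdeefcbgfebbdgd' (i=16, period=23)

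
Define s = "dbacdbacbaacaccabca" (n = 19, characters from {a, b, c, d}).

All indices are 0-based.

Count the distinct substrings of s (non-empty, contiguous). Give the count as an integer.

sorted suffixes:
  #0 SA[0]=18  'a'
  #1 SA[1]=9  'aacaccabca'
  #2 SA[2]=15  'abca'
  #3 SA[3]=10  'acaccabca'
  #4 SA[4]=6  'acbaacaccabca'
  #5 SA[5]=12  'accabca'
  #6 SA[6]=2  'acdbacbaacaccabca'
  #7 SA[7]=8  'baacaccabca'
  #8 SA[8]=5  'bacbaacaccabca'
  #9 SA[9]=1  'bacdbacbaacaccabca'
  #10 SA[10]=16  'bca'
  #11 SA[11]=17  'ca'
  #12 SA[12]=14  'cabca'
  #13 SA[13]=11  'caccabca'
  #14 SA[14]=7  'cbaacaccabca'
  #15 SA[15]=13  'ccabca'
  #16 SA[16]=3  'cdbacbaacaccabca'
  #17 SA[17]=4  'dbacbaacaccabca'
  #18 SA[18]=0  'dbacdbacbaacaccabca'

SA = [18, 9, 15, 10, 6, 12, 2, 8, 5, 1, 16, 17, 14, 11, 7, 13, 3, 4, 0]
i: (SA[i-1],SA[i]) lcp shared
  1: (18,9) 1 'a'
  2: (9,15) 1 'a'
  3: (15,10) 1 'a'
  4: (10,6) 2 'ac'
  5: (6,12) 2 'ac'
  6: (12,2) 2 'ac'
  7: (2,8) 0 ''
  8: (8,5) 2 'ba'
  9: (5,1) 3 'bac'
  10: (1,16) 1 'b'
  11: (16,17) 0 ''
  12: (17,14) 2 'ca'
  13: (14,11) 2 'ca'
  14: (11,7) 1 'c'
  15: (7,13) 1 'c'
  16: (13,3) 1 'c'
  17: (3,4) 0 ''
  18: (4,0) 4 'dbac'

n(n+1)/2 = 19·20/2 = 190
Σ LCP = 0 + 1 + 1 + 1 + 2 + 2 + 2 + 0 + 2 + 3 + 1 + 0 + 2 + 2 + 1 + 1 + 1 + 0 + 4 = 26
distinct = 190 − 26 = 164

164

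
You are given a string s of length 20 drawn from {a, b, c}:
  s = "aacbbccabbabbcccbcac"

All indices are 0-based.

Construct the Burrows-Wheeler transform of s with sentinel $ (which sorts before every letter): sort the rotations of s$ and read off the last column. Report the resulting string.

c$cbcabacacbbacbacbcb

rank  rotation               last
    0  $aacbbccabbabbcccbcac  c
    1  aacbbccabbabbcccbcac$  $
    2  abbabbcccbcac$aacbbcc  c
    3  abbcccbcac$aacbbccabb  b
    4  ac$aacbbccabbabbcccbc  c
    5  acbbccabbabbcccbcac$a  a
    6  babbcccbcac$aacbbccab  b
    7  bbabbcccbcac$aacbbcca  a
    8  bbccabbabbcccbcac$aac  c
    9  bbcccbcac$aacbbccabba  a
   10  bcac$aacbbccabbabbccc  c
   11  bccabbabbcccbcac$aacb  b
   12  bcccbcac$aacbbccabbab  b
   13  c$aacbbccabbabbcccbca  a
   14  cabbabbcccbcac$aacbbc  c
   15  cac$aacbbccabbabbcccb  b
   16  cbbccabbabbcccbcac$aa  a
   17  cbcac$aacbbccabbabbcc  c
   18  ccabbabbcccbcac$aacbb  b
   19  ccbcac$aacbbccabbabbc  c
   20  cccbcac$aacbbccabbabb  b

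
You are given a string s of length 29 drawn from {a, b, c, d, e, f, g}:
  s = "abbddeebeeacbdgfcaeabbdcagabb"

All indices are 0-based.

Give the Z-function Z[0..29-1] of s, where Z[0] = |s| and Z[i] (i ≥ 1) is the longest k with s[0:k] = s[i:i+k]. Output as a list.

[29, 0, 0, 0, 0, 0, 0, 0, 0, 0, 1, 0, 0, 0, 0, 0, 0, 1, 0, 4, 0, 0, 0, 0, 1, 0, 3, 0, 0]

Z[0]=29
i=1: outside box; Z[1]=0
i=2: outside box; Z[2]=0
i=3: outside box; Z[3]=0
i=4: outside box; Z[4]=0
i=5: outside box; Z[5]=0
i=6: outside box; Z[6]=0
i=7: outside box; Z[7]=0
i=8: outside box; Z[8]=0
i=9: outside box; Z[9]=0
i=10: outside box; Z[10]=1 grow→box=[10,11)
i=11: outside box; Z[11]=0
i=12: outside box; Z[12]=0
i=13: outside box; Z[13]=0
i=14: outside box; Z[14]=0
i=15: outside box; Z[15]=0
i=16: outside box; Z[16]=0
i=17: outside box; Z[17]=1 grow→box=[17,18)
i=18: outside box; Z[18]=0
i=19: outside box; Z[19]=4 grow→box=[19,23)
i=20: min(r-i=3, Z[1]=0)=0; Z[20]=0
i=21: min(r-i=2, Z[2]=0)=0; Z[21]=0
i=22: min(r-i=1, Z[3]=0)=0; Z[22]=0
i=23: outside box; Z[23]=0
i=24: outside box; Z[24]=1 grow→box=[24,25)
i=25: outside box; Z[25]=0
i=26: outside box; Z[26]=3 grow→box=[26,29)
i=27: min(r-i=2, Z[1]=0)=0; Z[27]=0
i=28: min(r-i=1, Z[2]=0)=0; Z[28]=0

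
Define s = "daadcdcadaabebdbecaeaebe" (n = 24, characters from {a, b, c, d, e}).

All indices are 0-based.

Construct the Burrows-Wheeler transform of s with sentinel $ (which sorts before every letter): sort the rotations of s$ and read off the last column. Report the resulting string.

rank  rotation                   last
    0  $daadcdcadaabebdbecaeaebe  e
    1  aabebdbecaeaebe$daadcdcad  d
    2  aadcdcadaabebdbecaeaebe$d  d
    3  abebdbecaeaebe$daadcdcada  a
    4  adaabebdbecaeaebe$daadcdc  c
    5  adcdcadaabebdbecaeaebe$da  a
    6  aeaebe$daadcdcadaabebdbec  c
    7  aebe$daadcdcadaabebdbecae  e
    8  bdbecaeaebe$daadcdcadaabe  e
    9  be$daadcdcadaabebdbecaeae  e
   10  bebdbecaeaebe$daadcdcadaa  a
   11  becaeaebe$daadcdcadaabebd  d
   12  cadaabebdbecaeaebe$daadcd  d
   13  caeaebe$daadcdcadaabebdbe  e
   14  cdcadaabebdbecaeaebe$daad  d
   15  daabebdbecaeaebe$daadcdca  a
   16  daadcdcadaabebdbecaeaebe$  $
   17  dbecaeaebe$daadcdcadaabeb  b
   18  dcadaabebdbecaeaebe$daadc  c
   19  dcdcadaabebdbecaeaebe$daa  a
   20  e$daadcdcadaabebdbecaeaeb  b
   21  eaebe$daadcdcadaabebdbeca  a
   22  ebdbecaeaebe$daadcdcadaab  b
   23  ebe$daadcdcadaabebdbecaea  a
   24  ecaeaebe$daadcdcadaabebdb  b

eddacaceeeaddeda$bcababab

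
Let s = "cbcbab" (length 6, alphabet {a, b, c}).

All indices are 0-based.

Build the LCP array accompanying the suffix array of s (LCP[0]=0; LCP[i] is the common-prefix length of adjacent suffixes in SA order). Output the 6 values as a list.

sorted suffixes:
  #0 SA[0]=4  'ab'
  #1 SA[1]=5  'b'
  #2 SA[2]=3  'bab'
  #3 SA[3]=1  'bcbab'
  #4 SA[4]=2  'cbab'
  #5 SA[5]=0  'cbcbab'

SA = [4, 5, 3, 1, 2, 0]
rank  pair      lcp
   1  s[4:],s[5:]  0  ''
   2  s[5:],s[3:]  1  'b'
   3  s[3:],s[1:]  1  'b'
   4  s[1:],s[2:]  0  ''
   5  s[2:],s[0:]  2  'cb'

[0, 0, 1, 1, 0, 2]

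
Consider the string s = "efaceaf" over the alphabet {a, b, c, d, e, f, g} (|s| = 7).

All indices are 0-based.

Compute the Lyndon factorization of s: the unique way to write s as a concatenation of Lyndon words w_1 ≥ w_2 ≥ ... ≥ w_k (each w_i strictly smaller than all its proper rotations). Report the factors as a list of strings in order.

["ef", "aceaf"]

emit factor 1: 'ef' (i=0, period=2)
emit factor 2: 'aceaf' (i=2, period=5)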